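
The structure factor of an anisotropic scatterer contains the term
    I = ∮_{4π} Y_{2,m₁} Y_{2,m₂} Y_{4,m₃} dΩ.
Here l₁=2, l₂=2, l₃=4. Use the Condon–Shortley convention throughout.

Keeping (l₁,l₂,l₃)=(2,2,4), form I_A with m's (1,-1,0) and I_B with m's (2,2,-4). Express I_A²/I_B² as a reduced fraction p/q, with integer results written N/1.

Same 2,2,4: normalisation and zero-m 3j drop out of the ratio.
A: Δ: 0! 4! 4! / 9! → 1/630; sum: t=0:+1/36 = 1/36; 3j²(2 2 4; 1 -1 0) = Δ·Π!·Σ² = 8/315  (sign +1)
B: Δ: 0! 4! 4! / 9! → 1/630; sum: t=0:+1/576 = 1/576; 3j²(2 2 4; 2 2 -4) = Δ·Π!·Σ² = 1/9  (sign +1)
I_A²/I_B² = (8/315)/(1/9) = 8/35

8/35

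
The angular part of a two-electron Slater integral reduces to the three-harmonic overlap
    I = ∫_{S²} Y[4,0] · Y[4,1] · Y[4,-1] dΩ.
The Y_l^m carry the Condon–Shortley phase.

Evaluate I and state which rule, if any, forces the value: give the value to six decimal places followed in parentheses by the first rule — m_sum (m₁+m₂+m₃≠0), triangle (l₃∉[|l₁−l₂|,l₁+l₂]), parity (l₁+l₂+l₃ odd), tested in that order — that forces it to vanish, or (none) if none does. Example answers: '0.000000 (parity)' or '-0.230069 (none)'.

-0.068481 (none)

Checks pass: Σm=0; 12 even; l₃=4∈[0,8].
(2·4+1)(2·4+1)(2·4+1) = 729
Δ: 4! 4! 4! / 13! → 1/450450
sum: t=0:+1/13824 t=1:−1/216 t=2:+1/64 t=3:−1/216 t=4:+1/13824 = 5/768
3j²(4 4 4; 0 0 0) = Δ·Π!·Σ² = 18/1001  (sign +1)
sum: t=1:−1/864 t=2:+1/96 t=3:−1/144 t=4:+1/3456 = 1/384
3j²(4 4 4; 0 1 -1) = Δ·Π!·Σ² = 9/2002  (sign -1)
combine: 4πI² = 729·18/1001·9/2002 = 59049/1002001
take √, sign -1: I = -0.06848055
No selection rule forces the value: the integral is nonzero (none).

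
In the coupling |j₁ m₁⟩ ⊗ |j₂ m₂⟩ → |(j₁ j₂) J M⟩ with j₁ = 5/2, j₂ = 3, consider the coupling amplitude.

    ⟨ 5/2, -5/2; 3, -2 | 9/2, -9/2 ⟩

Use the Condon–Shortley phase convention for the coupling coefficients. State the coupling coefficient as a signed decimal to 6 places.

j₁+j₂−J=1  J+j₁−j₂=4  J−j₁+j₂=5  j₁+j₂+J+1=11
(j₁±m₁, j₂±m₂, J±M) = (0,5,1,5,0,9)
P² = 41472000/11
sum k=1..1:
  [1] −1/2880 = -1/2880
S = -1/2880
C² = P²·S² = 5/11 ; C = -0.674200

-0.674200  (= −√(5/11))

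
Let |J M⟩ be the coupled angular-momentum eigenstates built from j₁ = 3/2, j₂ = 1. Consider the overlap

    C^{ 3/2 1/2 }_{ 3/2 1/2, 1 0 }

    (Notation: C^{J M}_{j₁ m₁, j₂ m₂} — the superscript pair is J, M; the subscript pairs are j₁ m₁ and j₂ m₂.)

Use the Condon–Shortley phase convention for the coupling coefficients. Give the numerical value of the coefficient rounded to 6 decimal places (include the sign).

triangle: 1!·2!·1!/5! = 2/120
(j±m)!: 2!·1!·1!·1!·2!·1! = 4
prefactor² = (2J+1)·Δ·N² = 4/15
  k=0: +1/(0!·1!·1!·1!·1!·0!) = 1
  k=1: −1/(1!·0!·0!·0!·2!·1!) = -1/2
Σ = 1/2  ⇒  CG² = 4/15·(1/2)² = 1/15
CG = +√(1/15) = +0.258199

+√(1/15) = +0.258199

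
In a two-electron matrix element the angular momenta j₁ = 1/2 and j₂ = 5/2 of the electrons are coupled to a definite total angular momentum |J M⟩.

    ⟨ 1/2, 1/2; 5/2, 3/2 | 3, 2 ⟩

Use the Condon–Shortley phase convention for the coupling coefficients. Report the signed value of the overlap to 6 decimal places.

+√(5/6) ≈ +0.912871

√[7·0!1!5!/7! · 1!0!4!1!5!1!] = √(480)
  +(−1)^0/∏(0,0,0,4,1,1)! = 1/24  (running 1/24)
⟨..|..⟩ = √(480)·(1/24) = +0.912871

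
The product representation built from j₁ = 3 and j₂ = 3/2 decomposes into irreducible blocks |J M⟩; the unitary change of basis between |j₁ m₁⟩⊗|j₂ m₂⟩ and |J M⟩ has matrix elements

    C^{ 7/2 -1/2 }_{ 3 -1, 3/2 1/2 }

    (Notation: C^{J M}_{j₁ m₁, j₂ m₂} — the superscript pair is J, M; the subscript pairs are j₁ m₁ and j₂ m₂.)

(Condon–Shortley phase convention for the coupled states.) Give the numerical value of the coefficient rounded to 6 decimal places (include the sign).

-0.534522  (= −√(2/7))

j₁+j₂−J=1  J+j₁−j₂=5  J−j₁+j₂=2  j₁+j₂+J+1=9
(j₁±m₁, j₂±m₂, J±M) = (2,4,2,1,3,4)
P² = 512/7
sum k=0..1:
  [0] +1/48 = 1/48
  [1] −1/12 = -1/12
S = -1/16
C² = P²·S² = 2/7 ; C = -0.534522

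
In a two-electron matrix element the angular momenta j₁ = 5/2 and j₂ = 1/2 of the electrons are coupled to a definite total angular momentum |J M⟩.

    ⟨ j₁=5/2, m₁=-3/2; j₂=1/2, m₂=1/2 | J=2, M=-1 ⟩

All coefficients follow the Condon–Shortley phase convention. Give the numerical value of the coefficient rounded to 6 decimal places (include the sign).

-0.816497

j₁+j₂−J=1  J+j₁−j₂=4  J−j₁+j₂=0  j₁+j₂+J+1=6
(j₁±m₁, j₂±m₂, J±M) = (1,4,1,0,1,3)
P² = 24
sum k=1..1:
  [1] −1/6 = -1/6
S = -1/6
C² = P²·S² = 2/3 ; C = -0.816497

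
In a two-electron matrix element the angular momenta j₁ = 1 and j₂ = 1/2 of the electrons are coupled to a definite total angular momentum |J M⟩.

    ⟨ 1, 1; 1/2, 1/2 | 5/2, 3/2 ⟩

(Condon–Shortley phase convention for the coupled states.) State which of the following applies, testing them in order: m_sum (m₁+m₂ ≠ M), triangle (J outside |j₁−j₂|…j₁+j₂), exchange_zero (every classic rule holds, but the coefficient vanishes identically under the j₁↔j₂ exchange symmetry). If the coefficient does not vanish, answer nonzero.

triangle

m-sum: m₁+m₂ = 1+1/2 = 3/2, M = 3/2  ✓
triangle: need |j₁−j₂| ≤ J ≤ j₁+j₂, i.e. J ∈ [1/2, 3/2]; J = 5/2 is outside ✗ ⇒ coefficient is 0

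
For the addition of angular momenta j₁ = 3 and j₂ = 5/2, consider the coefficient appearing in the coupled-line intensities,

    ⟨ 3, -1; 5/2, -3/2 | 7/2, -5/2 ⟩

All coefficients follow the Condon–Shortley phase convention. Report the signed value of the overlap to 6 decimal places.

-0.398410

j₁+j₂−J=2  J+j₁−j₂=4  J−j₁+j₂=3  j₁+j₂+J+1=10
(j₁±m₁, j₂±m₂, J±M) = (2,4,1,4,1,6)
P² = 18432/35
sum k=0..1:
  [0] +1/96 = 1/96
  [1] −1/36 = -1/36
S = -5/288
C² = P²·S² = 10/63 ; C = -0.398410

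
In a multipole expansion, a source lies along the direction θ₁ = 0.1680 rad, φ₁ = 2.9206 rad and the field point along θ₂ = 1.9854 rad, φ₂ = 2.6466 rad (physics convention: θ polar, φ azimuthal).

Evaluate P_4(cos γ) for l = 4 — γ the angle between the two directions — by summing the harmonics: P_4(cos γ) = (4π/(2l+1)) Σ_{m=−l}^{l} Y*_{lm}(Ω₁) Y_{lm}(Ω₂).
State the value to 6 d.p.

0.158002

Summing Y*_{l m}(θ₁,φ₁)·Y_{l m}(θ₂,φ₂) over m ∈ [−4, 4]; prefactor 4π/(2·4+1) = 1.396263:
  m=-4: (0.000219, -0.000268) × (-0.123559, 0.284929) = (0.000049, 0.000096)  (running Σ = (0.000049, 0.000096))
  m=-3: (-0.004547, 0.003551) × (0.033137, 0.385180) = (-0.001518, -0.001634)  (running Σ = (-0.001469, -0.001538))
  m=-2: (0.049071, -0.023221) × (0.020895, 0.031837) = (0.001765, 0.001077)  (running Σ = (0.000295, -0.000461))
  m=-1: (-0.289487, 0.065037) × (-0.286123, -0.154455) = (0.092874, 0.026104)  (running Σ = (0.093169, 0.025643))
  m=0: (0.730870, -0.000000) × (-0.100125, 0.000000) = (-0.073178, 0.000000)  (running Σ = (0.019991, 0.025643))
  m=1: (0.289487, 0.065037) × (0.286123, -0.154455) = (0.092874, -0.026104)  (running Σ = (0.112865, -0.000461))
  m=2: (0.049071, 0.023221) × (0.020895, -0.031837) = (0.001765, -0.001077)  (running Σ = (0.114630, -0.001538))
  m=3: (0.004547, 0.003551) × (-0.033137, 0.385180) = (-0.001518, 0.001634)  (running Σ = (0.113111, 0.000096))
  m=4: (0.000219, 0.000268) × (-0.123559, -0.284929) = (0.000049, -0.000096)  (running Σ = (0.113160, 0.000000))
Σ over m = (0.113160, 0.000000); ×(4π/9) → (0.158002, 0.000000). Real part: 0.158002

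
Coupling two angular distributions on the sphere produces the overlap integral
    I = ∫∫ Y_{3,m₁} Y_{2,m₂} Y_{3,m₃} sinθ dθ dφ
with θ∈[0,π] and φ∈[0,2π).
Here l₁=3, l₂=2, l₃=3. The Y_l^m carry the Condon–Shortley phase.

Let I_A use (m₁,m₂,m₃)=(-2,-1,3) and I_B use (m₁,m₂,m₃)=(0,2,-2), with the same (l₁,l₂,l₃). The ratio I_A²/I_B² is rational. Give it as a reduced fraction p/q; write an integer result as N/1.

l's match ⇒ only the (l;m) 3-j factors differ between A and B.
A: triangle coeff Δ(3,2,3) = 1/3780; Σ_t [1,1]: t=1:−1/48 = -1/48; (3j)²=5/84 [(3 2 3; -2 -1 3)], sign=-1
B: triangle coeff Δ(3,2,3) = 1/3780; Σ_t [2,2]: t=2:+1/24 = 1/24; (3j)²=1/21 [(3 2 3; 0 2 -2)], sign=-1
I_A²/I_B² = (5/84)/(1/21) = 5/4

5/4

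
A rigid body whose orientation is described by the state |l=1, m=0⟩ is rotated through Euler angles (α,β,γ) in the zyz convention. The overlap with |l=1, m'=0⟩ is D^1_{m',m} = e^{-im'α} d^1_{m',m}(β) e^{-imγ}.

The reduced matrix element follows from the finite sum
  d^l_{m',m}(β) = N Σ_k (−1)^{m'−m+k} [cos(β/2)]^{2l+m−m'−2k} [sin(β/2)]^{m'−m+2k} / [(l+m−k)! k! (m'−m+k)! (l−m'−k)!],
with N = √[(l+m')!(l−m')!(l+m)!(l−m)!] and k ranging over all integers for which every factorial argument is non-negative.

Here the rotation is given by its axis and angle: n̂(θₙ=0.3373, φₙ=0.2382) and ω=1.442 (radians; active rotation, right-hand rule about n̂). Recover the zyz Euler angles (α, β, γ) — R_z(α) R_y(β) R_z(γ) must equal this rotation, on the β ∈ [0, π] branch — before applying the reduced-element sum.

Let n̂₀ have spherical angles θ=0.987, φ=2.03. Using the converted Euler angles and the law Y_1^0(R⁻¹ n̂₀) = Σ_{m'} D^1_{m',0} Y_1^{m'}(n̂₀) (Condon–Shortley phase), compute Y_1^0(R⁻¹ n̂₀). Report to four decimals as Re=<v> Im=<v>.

Axis–angle → zyz. n̂ = (sinθₙcosφₙ, sinθₙsinφₙ, cosθₙ) = (+0.321596, +0.078087, +0.943652), ω = 1.4420.
R = I cosω + sinω [n̂]ₓ + (1−cosω) n̂n̂ᵀ gives
  R = [+0.218581, -0.913949, +0.341936; +0.957722, +0.133755, -0.254710; +0.187056, +0.383155, +0.904545]
β = atan2(√(R₁₃²+R₂₃²), R₃₃) = 0.440484; α = atan2(R₂₃, R₁₃) mod 2π = 5.642953; γ = atan2(R₃₂, −R₃₁) mod 2π = 2.024960
Need the full column D^1_{m',0} for m'=−1..1 at α=5.6430, β=0.4405, γ=2.0250.
cos(β/2)=0.975845, sin(β/2)=0.218466
d^1_{-1,0}: single k=1 term ⇒ +0.301494;  D = +0.241785-0.180107i
d^1_{0,0}: k∈[0..1] ⇒ +0.952273 -0.047727 = +0.904545;  D = +0.904545+0.000000i
d^1_{1,0}: single k=0 term ⇒ -0.301494;  D = -0.241785-0.180107i
Y_1^{m'}(θ=0.987,φ=2.03) and Σ D·Y over m':
  (+0.2418-0.1801i)·(-0.1278-0.2584i)  (+0.9045+0.0000i)·(+0.2693+0.0000i)  (-0.2418-0.1801i)·(+0.1278-0.2584i)
Y_1^0(R⁻¹ n̂) = +0.088739+0.000000i

Re=0.0887 Im=0.0000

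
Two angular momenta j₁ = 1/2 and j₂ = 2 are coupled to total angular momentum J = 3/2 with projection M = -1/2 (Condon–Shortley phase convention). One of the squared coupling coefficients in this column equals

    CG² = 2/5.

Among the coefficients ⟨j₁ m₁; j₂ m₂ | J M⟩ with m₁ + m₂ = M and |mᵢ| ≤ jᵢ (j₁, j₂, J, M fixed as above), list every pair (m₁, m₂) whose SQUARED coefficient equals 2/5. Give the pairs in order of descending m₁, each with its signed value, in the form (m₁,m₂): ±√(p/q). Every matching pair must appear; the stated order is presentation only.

(-1/2,0): −√(2/5)

Admissible pairs with m₁+m₂ = M = -1/2: (-1/2,0), (1/2,-1)
  (m₁,m₂)=(1/2,-1): CG² = 3/5, CG = +√(3/5)
  (m₁,m₂)=(-1/2,0): CG² = 2/5, CG = −√(2/5)   ← matches the target
Pairs with CG² = 2/5: (-1/2,0): −√(2/5)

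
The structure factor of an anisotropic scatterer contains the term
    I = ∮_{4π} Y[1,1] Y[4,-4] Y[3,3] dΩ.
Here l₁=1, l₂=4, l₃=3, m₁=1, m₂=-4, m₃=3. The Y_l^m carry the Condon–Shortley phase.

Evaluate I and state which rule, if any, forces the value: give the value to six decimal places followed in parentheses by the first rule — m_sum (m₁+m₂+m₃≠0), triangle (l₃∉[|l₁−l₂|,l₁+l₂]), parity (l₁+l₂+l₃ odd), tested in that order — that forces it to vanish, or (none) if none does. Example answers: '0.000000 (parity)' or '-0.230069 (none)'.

Rules hold: Σm=0, L=8 even, 3≤3≤5.
N = 3·9·7 = 189
Δ = 2!·0!·6!/9! = 1/252
Racah Σ t=1..1: t=1:−1/36 = -1/36
⇒ 3j(1 4 3; 0 0 0)² = 4/63, sgn +1
Racah Σ t=0..0: t=0:+1/1440 = 1/1440
⇒ 3j(1 4 3; 1 -4 3)² = 1/9, sgn +1
4πI² = N·(3j₀)²·(3jₘ)² = 4/3
I = +1·√(1.33333/4π) = 0.32573501
No selection rule forces the value: the integral is nonzero (none).

0.325735 (none)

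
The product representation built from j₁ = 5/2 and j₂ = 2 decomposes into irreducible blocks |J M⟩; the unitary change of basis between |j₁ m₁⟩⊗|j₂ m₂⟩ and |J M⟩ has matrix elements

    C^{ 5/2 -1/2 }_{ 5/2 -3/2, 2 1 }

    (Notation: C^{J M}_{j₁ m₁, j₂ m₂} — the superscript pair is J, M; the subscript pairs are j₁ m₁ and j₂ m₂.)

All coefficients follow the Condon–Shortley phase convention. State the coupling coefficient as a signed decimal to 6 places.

√[6·2!3!2!/8! · 1!4!3!1!2!3!] = √(216/35)
  +(−1)^1/∏(1,1,3,2,0,0)! = -1/12  (running -1/12)
  +(−1)^2/∏(2,0,2,1,1,1)! = 1/4  (running 1/6)
⟨..|..⟩ = √(216/35)·(1/6) = +0.414039

+√(6/35) = +0.414039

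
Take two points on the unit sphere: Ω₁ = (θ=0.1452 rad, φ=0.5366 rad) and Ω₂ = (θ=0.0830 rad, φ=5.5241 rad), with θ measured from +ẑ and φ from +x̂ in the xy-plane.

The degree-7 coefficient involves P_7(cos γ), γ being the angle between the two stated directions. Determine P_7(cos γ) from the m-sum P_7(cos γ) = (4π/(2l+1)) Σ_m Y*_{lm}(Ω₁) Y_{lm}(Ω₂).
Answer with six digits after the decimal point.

Addition theorem: P_7(cos γ) = (4π/15) Σ_m Y*_{lm}(Ω₁) Y_{lm}(Ω₂), m = −7…7:
  m=-7: Y*=-0.00000 - 0.00000j  Y=0.00000 - 0.00000j  product -0.00000 + 0.00000j
  m=-6: Y*=-0.00002 - 0.00000j  Y=-0.00000 - 0.00000j  product 0.00000 + 0.00000j
  m=-5: Y*=-0.00024 + 0.00012j  Y=-0.00001 - 0.00001j  product 0.00000 + 0.00000j
  m=-4: Y*=-0.00169 + 0.00260j  Y=-0.00034 + 0.00004j  product 0.00000 - 0.00000j
  m=-3: Y*=-0.00099 + 0.02527j  Y=-0.00321 + 0.00376j  product -0.00009 - 0.00008j
  m=-2: Y*=0.06865 + 0.12639j  Y=0.00264 + 0.05008j  product -0.00615 + 0.00377j
  m=-1: Y*=0.43924 + 0.26127j  Y=0.23460 + 0.22257j  product 0.04490 + 0.15906j
  m=+0: Y*=0.79284 + 0.00000j  Y=0.98966 + 0.00000j  product 0.78464 + 0.00000j
  m=+1: Y*=-0.43924 + 0.26127j  Y=-0.23460 + 0.22257j  product 0.04490 - 0.15906j
  m=+2: Y*=0.06865 - 0.12639j  Y=0.00264 - 0.05008j  product -0.00615 - 0.00377j
  m=+3: Y*=0.00099 + 0.02527j  Y=0.00321 + 0.00376j  product -0.00009 + 0.00008j
  m=+4: Y*=-0.00169 - 0.00260j  Y=-0.00034 - 0.00004j  product 0.00000 + 0.00000j
  m=+5: Y*=0.00024 + 0.00012j  Y=0.00001 - 0.00001j  product 0.00000 - 0.00000j
  m=+6: Y*=-0.00002 + 0.00000j  Y=-0.00000 + 0.00000j  product 0.00000 - 0.00000j
  m=+7: Y*=0.00000 - 0.00000j  Y=-0.00000 - 0.00000j  product -0.00000 - 0.00000j
Total Σ_m = 0.86196 + 0.00000j. Multiply by 0.837758: 0.72211 + 0.00000j. P_7(cos γ) = 0.722112

0.722112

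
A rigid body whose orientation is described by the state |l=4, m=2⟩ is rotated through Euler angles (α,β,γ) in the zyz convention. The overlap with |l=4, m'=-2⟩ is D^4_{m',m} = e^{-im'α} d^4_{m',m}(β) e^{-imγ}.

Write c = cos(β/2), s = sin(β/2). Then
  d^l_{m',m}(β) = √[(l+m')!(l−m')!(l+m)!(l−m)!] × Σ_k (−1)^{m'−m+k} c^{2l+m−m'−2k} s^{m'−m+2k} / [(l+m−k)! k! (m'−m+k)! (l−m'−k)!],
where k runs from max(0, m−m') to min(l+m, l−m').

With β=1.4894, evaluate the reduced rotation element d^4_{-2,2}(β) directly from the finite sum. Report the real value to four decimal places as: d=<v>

d^4_{-2,2}(β=1.4894) via the finite sum:
c=cos(1.489400/2)=0.735291, s=sin(1.489400/2)=0.677751; N=√[2·720·720·2]=1440.000000
k: max(0,(2)−(-2))=4 … min(4+(2),4−(-2))=6
  k=4: (−1)^0·1440.0000/(96)·0.7353^4·0.6778^4 = +0.925146
  k=5: (−1)^1·1440.0000/(120)·0.7353^2·0.6778^6 = -0.628814
  k=6: (−1)^2·1440.0000/(1440)·0.7353^0·0.6778^8 = +0.044521
d^4_{-2,2}(1.4894) = +0.925146 -0.628814 +0.044521 = +0.340853

d=0.3409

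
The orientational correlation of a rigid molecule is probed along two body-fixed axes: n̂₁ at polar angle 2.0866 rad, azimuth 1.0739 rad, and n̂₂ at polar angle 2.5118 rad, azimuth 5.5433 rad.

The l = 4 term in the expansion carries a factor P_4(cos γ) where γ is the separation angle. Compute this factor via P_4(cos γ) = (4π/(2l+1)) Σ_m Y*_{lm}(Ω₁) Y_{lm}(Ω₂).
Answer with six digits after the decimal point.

Term-by-term m-sum for l=4 (normalisation 4π/9 = 1.396263):
  term(m=-4) = (0.007607, 0.011146)   from Y*(Ω₁)=(-0.102585, -0.231712), Y(Ω₂)=(-0.052372, 0.009641)
  term(m=-3) = (0.055945, -0.062645)   from Y*(Ω₁)=(0.405090, 0.032520), Y(Ω₂)=(0.124886, -0.164669)
  term(m=-2) = (-0.065216, -0.034449)   from Y*(Ω₁)=(-0.097073, 0.149138), Y(Ω₂)=(0.037676, 0.412764)
  term(m=-1) = (0.022420, -0.090444)   from Y*(Ω₁)=(0.125505, 0.231439), Y(Ω₂)=(-0.261391, -0.238618)
  term(m=+0) = (0.041468, 0.000000)   from Y*(Ω₁)=(-0.235576, -0.000000), Y(Ω₂)=(-0.176029, 0.000000)
  term(m=+1) = (0.022420, 0.090444)   from Y*(Ω₁)=(-0.125505, 0.231439), Y(Ω₂)=(0.261391, -0.238618)
  term(m=+2) = (-0.065216, 0.034449)   from Y*(Ω₁)=(-0.097073, -0.149138), Y(Ω₂)=(0.037676, -0.412764)
  term(m=+3) = (0.055945, 0.062645)   from Y*(Ω₁)=(-0.405090, 0.032520), Y(Ω₂)=(-0.124886, -0.164669)
  term(m=+4) = (0.007607, -0.011146)   from Y*(Ω₁)=(-0.102585, 0.231712), Y(Ω₂)=(-0.052372, -0.009641)
Total Σ_m = (0.082980, 0.000000). Multiply by 1.396263: (0.115861, 0.000000). P_4(cos γ) = 0.115861

0.115861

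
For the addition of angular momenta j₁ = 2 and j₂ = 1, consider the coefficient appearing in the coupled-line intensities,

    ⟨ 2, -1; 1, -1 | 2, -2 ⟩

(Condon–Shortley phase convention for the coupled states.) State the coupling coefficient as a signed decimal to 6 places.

triangle: 1!×3!×1!/6! = 6/720
(j±m)!: 1!×3!×0!×2!×0!×4! = 288
prefactor² = (2J+1)×Δ×N² = 12
  k=0: +1/(0!×1!×3!×0!×0!×1!) = 1/6
Σ = 1/6  ⇒  CG² = 12×(1/6)² = 1/3
CG = +√(1/3) = +0.577350

+√(1/3) ≈ +0.577350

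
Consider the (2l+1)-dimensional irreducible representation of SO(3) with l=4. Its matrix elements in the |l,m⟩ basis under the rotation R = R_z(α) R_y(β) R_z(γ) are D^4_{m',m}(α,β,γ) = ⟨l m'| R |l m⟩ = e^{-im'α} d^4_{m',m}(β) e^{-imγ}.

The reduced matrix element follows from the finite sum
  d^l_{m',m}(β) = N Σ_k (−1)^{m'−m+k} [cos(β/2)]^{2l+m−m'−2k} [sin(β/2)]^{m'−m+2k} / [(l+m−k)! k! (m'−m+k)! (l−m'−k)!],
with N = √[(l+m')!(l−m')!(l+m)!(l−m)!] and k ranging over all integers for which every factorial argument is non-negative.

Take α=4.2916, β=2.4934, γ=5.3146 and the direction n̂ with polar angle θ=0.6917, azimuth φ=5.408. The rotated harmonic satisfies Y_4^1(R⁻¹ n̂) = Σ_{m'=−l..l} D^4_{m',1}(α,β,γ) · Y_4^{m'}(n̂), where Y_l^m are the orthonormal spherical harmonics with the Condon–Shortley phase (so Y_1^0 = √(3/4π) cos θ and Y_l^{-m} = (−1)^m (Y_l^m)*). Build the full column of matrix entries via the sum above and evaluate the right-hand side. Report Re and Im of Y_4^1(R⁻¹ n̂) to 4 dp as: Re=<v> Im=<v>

Need the full column D^4_{m',1} for m'=−4..4 at α=4.2916, β=2.4934, γ=5.3146.
cos(β/2)=0.318452, sin(β/2)=0.947939
d^4_{-4,1}: single k=5 term ⇒ +0.184982;  D = +0.139731-0.121217i
d^4_{-3,1}: k∈[4..5] ⇒ +0.109855 -0.584038 = -0.474183;  D = -0.137311-0.453867i
d^4_{-2,1}: k∈[3..5] ⇒ +0.039453 -0.524374 +0.929272 = +0.444351;  D = -0.440772-0.056284i
d^4_{-1,1}: k∈[2..5] ⇒ +0.009372 -0.249127 +1.103728 -0.651993 = +0.211981;  D = +0.110401-0.180962i
d^4_{0,1}: k∈[1..4] ⇒ +0.001408 -0.074856 +0.663286 -0.979539 = -0.389701;  D = -0.220752-0.321147i
d^4_{1,1}: k∈[0..3] ⇒ +0.000106 -0.014058 +0.249127 -0.735819 = -0.500644;  D = +0.492428-0.090330i
d^4_{2,1}: k∈[0..2] ⇒ -0.001336 +0.059179 -0.349583 = -0.291739;  D = -0.069168+0.283421i
d^4_{3,1}: k∈[0..1] ⇒ +0.007439 -0.109855 = -0.102416;  D = -0.080898-0.062805i
d^4_{4,1}: single k=0 term ⇒ -0.020876;  D = +0.018421-0.009822i
Y_4^{m'}(θ=0.6917,φ=5.408) and Σ D·Y over m':
  (+0.1397-0.1212i)·(-0.0686-0.0257i)  (-0.1373-0.4539i)·(-0.2176+0.1234i)  (-0.4408-0.0563i)·(-0.0766+0.4221i)  (+0.1104-0.1810i)·(+0.1716+0.2055i)  (-0.2208-0.3211i)·(-0.2624+0.0000i)  (+0.4924-0.0903i)·(-0.1716+0.2055i)  (-0.0692+0.2834i)·(-0.0766-0.4221i)  (-0.0809-0.0628i)·(+0.2176+0.1234i)  (+0.0184-0.0098i)·(-0.0686+0.0257i)
Y_4^1(R⁻¹ n̂) = +0.292939+0.082382i

Re=0.2929 Im=0.0824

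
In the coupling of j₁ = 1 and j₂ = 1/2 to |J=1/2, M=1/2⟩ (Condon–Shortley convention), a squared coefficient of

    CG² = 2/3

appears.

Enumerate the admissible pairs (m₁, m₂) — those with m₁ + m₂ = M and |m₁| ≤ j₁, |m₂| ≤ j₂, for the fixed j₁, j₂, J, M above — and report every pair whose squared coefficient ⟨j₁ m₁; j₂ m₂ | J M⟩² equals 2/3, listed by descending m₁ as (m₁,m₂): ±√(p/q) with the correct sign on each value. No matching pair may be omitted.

Admissible pairs with m₁+m₂ = M = 1/2: (0,1/2), (1,-1/2)
  (m₁,m₂)=(1,-1/2): CG² = 2/3, CG = +√(2/3)   ← matches the target
  (m₁,m₂)=(0,1/2): CG² = 1/3, CG = −√(1/3)
Pairs with CG² = 2/3: (1,-1/2): +√(2/3)

(1,-1/2): +√(2/3)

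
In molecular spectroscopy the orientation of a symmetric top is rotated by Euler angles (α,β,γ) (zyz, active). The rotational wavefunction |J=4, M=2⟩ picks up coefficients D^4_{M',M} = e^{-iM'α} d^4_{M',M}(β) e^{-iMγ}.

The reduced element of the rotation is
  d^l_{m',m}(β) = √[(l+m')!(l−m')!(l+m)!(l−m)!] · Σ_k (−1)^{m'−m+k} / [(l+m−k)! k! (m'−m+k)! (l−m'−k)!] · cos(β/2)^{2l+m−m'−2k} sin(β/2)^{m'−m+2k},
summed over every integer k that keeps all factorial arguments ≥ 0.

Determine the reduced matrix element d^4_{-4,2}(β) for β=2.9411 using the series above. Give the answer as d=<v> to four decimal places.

d^4_{-4,2}(β=2.9411) via the finite sum:
Half-angle: c=0.100079, s=0.994980. N=√(1·40320·720·2)=7619.763776
Admissible k: 6..6 (factorial args all ≥0)
  k=6: (−1)^0·7619.7638/(1440)·0.1001^2·0.9950^6 = +0.051422
d^4_{-4,2}(2.9411) = +0.051422

d=0.0514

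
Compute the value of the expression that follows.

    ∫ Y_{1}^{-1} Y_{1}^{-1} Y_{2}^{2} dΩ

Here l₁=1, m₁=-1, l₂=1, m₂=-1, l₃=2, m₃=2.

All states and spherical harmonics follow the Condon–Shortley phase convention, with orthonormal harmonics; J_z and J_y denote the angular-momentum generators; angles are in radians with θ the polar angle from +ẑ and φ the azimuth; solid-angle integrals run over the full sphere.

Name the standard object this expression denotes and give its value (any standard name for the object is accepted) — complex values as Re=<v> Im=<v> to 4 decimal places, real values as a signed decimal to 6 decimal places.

Gaunt coefficient, +0.309019

This is a Gaunt coefficient — the integral of a triple product of spherical harmonics over the sphere.
m-sum 0 ✓  L=4 even ✓  0≤2≤2 ✓
Π(2lᵢ+1) = 3×3×5 = 45
triangle coeff Δ(1,1,2) = 1/30
Σ_t [0,0]: t=0:+1/1 = 1/1
(3j)²=2/15 [(1 1 2; 0 0 0)], sign=+1
Σ_t [0,0]: t=0:+1/4 = 1/4
(3j)²=1/5 [(1 1 2; -1 -1 2)], sign=+1
⇒ 4πI² = 6/5
I = (+1)√(6/5/(4π)) = 0.30901936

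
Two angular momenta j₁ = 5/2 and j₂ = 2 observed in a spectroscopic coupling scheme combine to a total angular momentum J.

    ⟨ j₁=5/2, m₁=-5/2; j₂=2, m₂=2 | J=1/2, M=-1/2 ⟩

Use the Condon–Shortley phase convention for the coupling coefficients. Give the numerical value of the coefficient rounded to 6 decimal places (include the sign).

triangle: 4!*1!*0!/6! = 24/720
(j±m)!: 0!*5!*4!*0!*0!*1! = 2880
prefactor² = (2J+1)*Δ*N² = 192
  k=4: +1/(4!*0!*1!*0!*0!*0!) = 1/24
Σ = 1/24  ⇒  CG² = 192*(1/24)² = 1/3
CG = +√(1/3) = +0.577350

+√(1/3) = +0.577350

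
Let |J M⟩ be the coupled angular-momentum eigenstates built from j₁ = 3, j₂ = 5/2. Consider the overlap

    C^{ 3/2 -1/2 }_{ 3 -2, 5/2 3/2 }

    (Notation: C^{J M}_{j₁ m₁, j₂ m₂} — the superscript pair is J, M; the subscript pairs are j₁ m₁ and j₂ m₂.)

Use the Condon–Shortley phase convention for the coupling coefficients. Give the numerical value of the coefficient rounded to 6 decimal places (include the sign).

triangle: 4!*2!*1!/8! = 48/40320
(j±m)!: 1!*5!*4!*1!*1!*2! = 5760
prefactor² = (2J+1)*Δ*N² = 192/7
  k=3: −1/(3!*1!*2!*1!*0!*0!) = -1/12
  k=4: +1/(4!*0!*1!*0!*1!*1!) = 1/24
Σ = -1/24  ⇒  CG² = 192/7*(-1/24)² = 1/21
CG = −√(1/21) = -0.218218

-0.218218  (= −√(1/21))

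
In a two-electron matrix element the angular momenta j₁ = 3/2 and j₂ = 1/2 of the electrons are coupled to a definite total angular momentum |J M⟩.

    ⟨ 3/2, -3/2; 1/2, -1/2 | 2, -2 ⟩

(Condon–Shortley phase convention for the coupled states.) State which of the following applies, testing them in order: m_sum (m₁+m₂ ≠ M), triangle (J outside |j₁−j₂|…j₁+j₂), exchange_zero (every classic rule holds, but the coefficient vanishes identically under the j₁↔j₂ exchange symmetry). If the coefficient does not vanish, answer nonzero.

m-sum: m₁+m₂ = -3/2+(-1/2) = -2, M = -2  ✓
triangle: |j₁−j₂| = 1 ≤ J = 2 ≤ j₁+j₂ = 2  ✓
exchange: j₁≠j₂ or m₁≠m₂ — the exchange symmetry imposes no constraint here
value check: CG = +1 = +1.000000 ≠ 0

nonzero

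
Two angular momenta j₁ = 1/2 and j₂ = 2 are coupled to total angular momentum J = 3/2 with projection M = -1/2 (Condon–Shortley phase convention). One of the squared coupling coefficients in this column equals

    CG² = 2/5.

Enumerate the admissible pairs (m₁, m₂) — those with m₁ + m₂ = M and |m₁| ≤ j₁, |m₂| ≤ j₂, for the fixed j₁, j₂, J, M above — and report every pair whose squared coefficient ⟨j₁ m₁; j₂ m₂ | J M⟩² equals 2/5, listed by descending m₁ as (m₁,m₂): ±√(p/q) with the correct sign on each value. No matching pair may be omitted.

Admissible pairs with m₁+m₂ = M = -1/2: (-1/2,0), (1/2,-1)
  (m₁,m₂)=(1/2,-1): CG² = 3/5, CG = +√(3/5)
  (m₁,m₂)=(-1/2,0): CG² = 2/5, CG = −√(2/5)   ← matches the target
Pairs with CG² = 2/5: (-1/2,0): −√(2/5)

(-1/2,0): −√(2/5)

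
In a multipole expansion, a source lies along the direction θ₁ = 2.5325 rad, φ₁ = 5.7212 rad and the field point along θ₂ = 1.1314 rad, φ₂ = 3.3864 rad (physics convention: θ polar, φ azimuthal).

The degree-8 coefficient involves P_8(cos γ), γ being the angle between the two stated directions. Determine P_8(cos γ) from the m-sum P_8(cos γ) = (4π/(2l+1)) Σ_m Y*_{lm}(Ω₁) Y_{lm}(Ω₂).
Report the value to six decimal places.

0.298348

Term-by-term m-sum for l=8 (normalisation 4π/17 = 0.739198):
  term(m=-8) = (0.001352, -0.000234)   from Y*(Ω₁)=(-0.001271, 0.005779), Y(Ω₂)=(-0.087682, -0.214736)
  term(m=-7) = (0.011906, 0.008784)   from Y*(Ω₁)=(0.023825, -0.024156), Y(Ω₂)=(0.062088, 0.431660)
  term(m=-6) = (0.005447, 0.042197)   from Y*(Ω₁)=(-0.116830, 0.027394), Y(Ω₂)=(0.036086, -0.352723)
  term(m=-5) = (0.010910, -0.013535)   from Y*(Ω₁)=(0.274056, 0.094381), Y(Ω₂)=(0.020384, -0.056409)
  term(m=-4) = (0.166947, -0.014322)   from Y*(Ω₁)=(-0.293470, -0.365035), Y(Ω₂)=(-0.199503, 0.296956)
  term(m=-3) = (0.037488, 0.032960)   from Y*(Ω₁)=(0.048676, 0.420814), Y(Ω₂)=(0.087459, -0.078968)
  term(m=-2) = (-0.000025, -0.000579)   from Y*(Ω₁)=(0.000834, -0.001740), Y(Ω₂)=(0.264925, -0.141177)
  term(m=-1) = (-0.051591, 0.053847)   from Y*(Ω₁)=(0.346956, -0.218484), Y(Ω₂)=(-0.176456, 0.044082)
  term(m=+0) = (0.038740, 0.000000)   from Y*(Ω₁)=(-0.140443, -0.000000), Y(Ω₂)=(-0.275844, 0.000000)
  term(m=+1) = (-0.051591, -0.053847)   from Y*(Ω₁)=(-0.346956, -0.218484), Y(Ω₂)=(0.176456, 0.044082)
  term(m=+2) = (-0.000025, 0.000579)   from Y*(Ω₁)=(0.000834, 0.001740), Y(Ω₂)=(0.264925, 0.141177)
  term(m=+3) = (0.037488, -0.032960)   from Y*(Ω₁)=(-0.048676, 0.420814), Y(Ω₂)=(-0.087459, -0.078968)
  term(m=+4) = (0.166947, 0.014322)   from Y*(Ω₁)=(-0.293470, 0.365035), Y(Ω₂)=(-0.199503, -0.296956)
  term(m=+5) = (0.010910, 0.013535)   from Y*(Ω₁)=(-0.274056, 0.094381), Y(Ω₂)=(-0.020384, -0.056409)
  term(m=+6) = (0.005447, -0.042197)   from Y*(Ω₁)=(-0.116830, -0.027394), Y(Ω₂)=(0.036086, 0.352723)
  term(m=+7) = (0.011906, -0.008784)   from Y*(Ω₁)=(-0.023825, -0.024156), Y(Ω₂)=(-0.062088, 0.431660)
  term(m=+8) = (0.001352, 0.000234)   from Y*(Ω₁)=(-0.001271, -0.005779), Y(Ω₂)=(-0.087682, 0.214736)
Accumulated sum (0.403610, 0.000000); after 4π/(2l+1) scaling, (0.298348, 0.000000) ⇒ P_8 = 0.298348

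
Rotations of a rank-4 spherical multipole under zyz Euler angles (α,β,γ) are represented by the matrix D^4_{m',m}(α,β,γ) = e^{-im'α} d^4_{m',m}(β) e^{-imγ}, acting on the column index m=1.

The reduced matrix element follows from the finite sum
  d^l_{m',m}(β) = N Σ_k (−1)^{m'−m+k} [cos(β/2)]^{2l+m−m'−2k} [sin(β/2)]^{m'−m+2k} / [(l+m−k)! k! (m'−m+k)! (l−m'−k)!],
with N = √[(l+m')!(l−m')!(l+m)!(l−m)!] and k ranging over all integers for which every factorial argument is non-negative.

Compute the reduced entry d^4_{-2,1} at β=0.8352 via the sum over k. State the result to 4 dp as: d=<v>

d^4_{-2,1}(β=0.8352) via the finite sum:
With c≡cos(β/2)=0.914065 and s≡sin(β/2)=0.405568, N=[2·720·120·6]^{1/2}=1018.233765
The bounds max(0,m−m')=3 and min(l+m,l−m')=5 give 3 terms
  k=3: (−1)^0·1018.2338/(72)·0.9141^5·0.4056^3 = +0.601992
  k=4: (−1)^1·1018.2338/(48)·0.9141^3·0.4056^5 = -0.177769
  k=5: (−1)^2·1018.2338/(240)·0.9141^1·0.4056^7 = +0.006999
d^4_{-2,1}(0.8352) = +0.601992 -0.177769 +0.006999 = +0.431223

d=0.4312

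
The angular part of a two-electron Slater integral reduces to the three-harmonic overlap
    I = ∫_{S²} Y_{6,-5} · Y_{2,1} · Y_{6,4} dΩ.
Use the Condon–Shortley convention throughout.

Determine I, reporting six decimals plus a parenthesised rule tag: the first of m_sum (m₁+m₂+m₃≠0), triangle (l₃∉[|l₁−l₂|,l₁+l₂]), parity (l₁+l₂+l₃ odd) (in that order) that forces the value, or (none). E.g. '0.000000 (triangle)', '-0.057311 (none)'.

m-sum 0 ✓  L=14 even ✓  4≤6≤8 ✓
Π(2lᵢ+1) = 13×5×13 = 845
triangle coeff Δ(6,2,6) = 1/90090
Σ_t [0,2]: t=0:+1/69120 t=1:−1/14400 t=2:+1/69120 = -7/172800
(3j)²=14/715 [(6 2 6; 0 0 0)], sign=-1
Σ_t [1,2]: t=1:−1/7257600 t=2:+1/725760 = 1/806400
(3j)²=27/910 [(6 2 6; -5 1 4)], sign=+1
⇒ 4πI² = 27/55
I = (-1)√(27/55/(4π)) = -0.19764945
No selection rule forces the value: the integral is nonzero (none).

-0.197649 (none)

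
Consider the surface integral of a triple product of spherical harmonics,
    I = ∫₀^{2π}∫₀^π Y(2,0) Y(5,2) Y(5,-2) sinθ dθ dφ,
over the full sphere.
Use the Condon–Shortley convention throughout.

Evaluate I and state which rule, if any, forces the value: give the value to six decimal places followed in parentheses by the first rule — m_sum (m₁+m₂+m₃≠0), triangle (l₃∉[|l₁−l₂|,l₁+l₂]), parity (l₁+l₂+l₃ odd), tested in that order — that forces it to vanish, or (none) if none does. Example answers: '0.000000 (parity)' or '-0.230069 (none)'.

0.097044 (none)

Checks pass: Σm=0; 12 even; l₃=5∈[3,7].
(2·2+1)(2·5+1)(2·5+1) = 605
Δ: 2! 2! 8! / 13! → 1/38610
sum: t=0:+1/2880 t=1:−1/576 t=2:+1/2880 = -1/960
3j²(2 5 5; 0 0 0) = Δ·Π!·Σ² = 10/429  (sign +1)
sum: t=0:+1/20160 t=1:−1/1440 t=2:+1/2880 = -1/3360
3j²(2 5 5; 0 2 -2) = Δ·Π!·Σ² = 6/715  (sign +1)
combine: 4πI² = 605·10/429·6/715 = 20/169
take √, sign +1: I = 0.09704356
No selection rule forces the value: the integral is nonzero (none).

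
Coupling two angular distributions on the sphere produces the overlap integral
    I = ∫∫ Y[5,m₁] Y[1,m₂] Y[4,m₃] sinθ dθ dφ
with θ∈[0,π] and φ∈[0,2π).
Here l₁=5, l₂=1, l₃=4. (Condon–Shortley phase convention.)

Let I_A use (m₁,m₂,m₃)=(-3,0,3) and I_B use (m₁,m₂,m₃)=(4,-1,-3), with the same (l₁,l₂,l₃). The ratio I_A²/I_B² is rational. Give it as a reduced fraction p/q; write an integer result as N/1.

l's match ⇒ only the (l;m) 3-j factors differ between A and B.
A: triangle coeff Δ(5,1,4) = 1/495; Σ_t [1,1]: t=1:−1/5040 = -1/5040; (3j)²=16/495 [(5 1 4; -3 0 3)], sign=+1
B: triangle coeff Δ(5,1,4) = 1/495; Σ_t [0,0]: t=0:+1/10080 = 1/10080; (3j)²=4/55 [(5 1 4; 4 -1 -3)], sign=-1
I_A²/I_B² = (16/495)/(4/55) = 4/9

4/9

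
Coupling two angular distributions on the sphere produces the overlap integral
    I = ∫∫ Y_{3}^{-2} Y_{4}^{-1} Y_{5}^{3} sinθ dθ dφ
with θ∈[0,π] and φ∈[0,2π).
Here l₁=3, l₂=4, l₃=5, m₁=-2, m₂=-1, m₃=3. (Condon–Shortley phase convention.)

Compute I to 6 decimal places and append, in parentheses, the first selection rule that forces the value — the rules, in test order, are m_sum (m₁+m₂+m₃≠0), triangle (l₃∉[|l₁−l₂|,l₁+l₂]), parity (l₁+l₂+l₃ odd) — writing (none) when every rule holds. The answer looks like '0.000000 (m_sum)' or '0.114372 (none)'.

Checks pass: Σm=0; 12 even; l₃=5∈[1,7].
(2·3+1)(2·4+1)(2·5+1) = 693
Δ: 2! 4! 6! / 13! → 1/180180
sum: t=0:+1/576 t=1:−1/144 t=2:+1/576 = -1/288
3j²(3 4 5; 0 0 0) = Δ·Π!·Σ² = 20/1001  (sign +1)
sum: t=1:−1/1152 t=2:+1/1440 = -1/5760
3j²(3 4 5; -2 -1 3) = Δ·Π!·Σ² = 1/858  (sign -1)
combine: 4πI² = 693·20/1001·1/858 = 30/1859
take √, sign -1: I = -0.03583571
No selection rule forces the value: the integral is nonzero (none).

-0.035836 (none)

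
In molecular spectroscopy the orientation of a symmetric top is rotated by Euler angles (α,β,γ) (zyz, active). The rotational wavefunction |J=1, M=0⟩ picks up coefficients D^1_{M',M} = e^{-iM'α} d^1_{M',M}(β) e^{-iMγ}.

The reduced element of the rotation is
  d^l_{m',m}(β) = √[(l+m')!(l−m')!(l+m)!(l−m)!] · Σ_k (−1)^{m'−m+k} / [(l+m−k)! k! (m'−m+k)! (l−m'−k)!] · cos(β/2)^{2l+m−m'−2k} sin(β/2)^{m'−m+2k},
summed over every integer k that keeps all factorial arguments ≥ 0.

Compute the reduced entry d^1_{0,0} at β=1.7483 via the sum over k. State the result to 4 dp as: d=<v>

d=-0.1766

d^1_{0,0}(β=1.7483) via the finite sum:
Half-angle: c=0.641649, s=0.766998. N=√(1·1·1·1)=1.000000
k: max(0,(0)−(0))=0 … min(1+(0),1−(0))=1
  k=0: (−1)^0·1.0000/(1)·0.6416^2·0.7670^0 = +0.411713
  k=1: (−1)^1·1.0000/(1)·0.6416^0·0.7670^2 = -0.588287
d^1_{0,0}(1.7483) = +0.411713 -0.588287 = -0.176573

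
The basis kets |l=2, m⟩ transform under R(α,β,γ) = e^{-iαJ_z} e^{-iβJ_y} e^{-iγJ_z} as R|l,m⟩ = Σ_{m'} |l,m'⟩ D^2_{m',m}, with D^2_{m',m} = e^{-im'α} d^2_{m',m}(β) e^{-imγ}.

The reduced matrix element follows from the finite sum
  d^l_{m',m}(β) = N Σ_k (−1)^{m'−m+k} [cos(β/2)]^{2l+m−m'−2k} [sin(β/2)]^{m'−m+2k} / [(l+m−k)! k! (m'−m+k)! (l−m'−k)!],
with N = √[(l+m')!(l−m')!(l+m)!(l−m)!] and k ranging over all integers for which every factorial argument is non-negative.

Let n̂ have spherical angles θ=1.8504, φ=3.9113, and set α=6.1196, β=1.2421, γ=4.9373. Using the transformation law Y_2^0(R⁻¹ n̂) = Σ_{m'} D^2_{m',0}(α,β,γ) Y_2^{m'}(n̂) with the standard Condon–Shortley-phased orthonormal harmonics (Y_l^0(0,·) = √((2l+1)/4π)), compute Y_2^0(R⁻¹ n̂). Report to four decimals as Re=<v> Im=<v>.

Need the full column D^2_{m',0} for m'=−2..2 at α=6.1196, β=1.2421, γ=4.9373.
cos(β/2)=0.813268, sin(β/2)=0.581889
d^2_{-2,0}: single k=2 term ⇒ +0.548560;  D = +0.519461-0.176288i
d^2_{-1,0}: k∈[1..2] ⇒ +0.766685 -0.392492 = +0.374193;  D = +0.369198-0.060940i
d^2_{0,0}: k∈[0..2] ⇒ +0.437456 -0.895794 +0.114647 = -0.343691;  D = -0.343691+0.000000i
d^2_{1,0}: k∈[0..1] ⇒ -0.766685 +0.392492 = -0.374193;  D = -0.369198-0.060940i
d^2_{2,0}: single k=0 term ⇒ +0.548560;  D = +0.519461+0.176288i
Y_2^{m'}(θ=1.8504,φ=3.9113) and Σ D·Y over m':
  (+0.5195-0.1763i)·(+0.0112-0.3567i)  (+0.3692-0.0609i)·(+0.1472-0.1426i)  (-0.3437+0.0000i)·(-0.2433+0.0000i)  (-0.3692-0.0609i)·(-0.1472-0.1426i)  (+0.5195+0.1763i)·(+0.0112+0.3567i)
Y_2^0(R⁻¹ n̂) = +0.060786-0.000000i

Re=0.0608 Im=0.0000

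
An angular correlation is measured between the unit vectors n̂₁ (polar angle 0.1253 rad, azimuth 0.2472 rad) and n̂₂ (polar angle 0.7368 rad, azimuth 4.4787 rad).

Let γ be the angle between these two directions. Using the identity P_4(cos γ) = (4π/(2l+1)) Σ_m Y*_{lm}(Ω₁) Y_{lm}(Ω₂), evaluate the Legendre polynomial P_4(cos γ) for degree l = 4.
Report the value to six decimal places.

Expand P_4 via completeness: Σ_{m} conj(Y_{4,m}) at Ω₁ times Y_{4,m} at Ω₂ —
  m=-4: (0.000059, 0.000090) × (0.053582, 0.072564) = (-0.000003, 0.000009)  (running Σ = (-0.000003, 0.000009))
  m=-3: (0.001787, 0.001637) × (0.181395, -0.214894) = (0.000676, -0.000087)  (running Σ = (0.000673, -0.000078))
  m=-2: (0.027091, 0.014604) × (-0.382877, -0.193227) = (-0.007551, -0.010826)  (running Σ = (-0.006878, -0.010904))
  m=-1: (0.221287, 0.055844) × (-0.045776, 0.192304) = (-0.020869, 0.039998)  (running Σ = (-0.027747, 0.029094))
  m=0: (0.781101, -0.000000) × (-0.309422, 0.000000) = (-0.241689, 0.000000)  (running Σ = (-0.269436, 0.029094))
  m=1: (-0.221287, 0.055844) × (0.045776, 0.192304) = (-0.020869, -0.039998)  (running Σ = (-0.290305, -0.010904))
  m=2: (0.027091, -0.014604) × (-0.382877, 0.193227) = (-0.007551, 0.010826)  (running Σ = (-0.297855, -0.000078))
  m=3: (-0.001787, 0.001637) × (-0.181395, -0.214894) = (0.000676, 0.000087)  (running Σ = (-0.297179, 0.000009))
  m=4: (0.000059, -0.000090) × (0.053582, -0.072564) = (-0.000003, -0.000009)  (running Σ = (-0.297183, 0.000000))
Total Σ_m = (-0.297183, 0.000000). Multiply by 1.396263: (-0.414945, 0.000000). P_4(cos γ) = -0.414945

-0.414945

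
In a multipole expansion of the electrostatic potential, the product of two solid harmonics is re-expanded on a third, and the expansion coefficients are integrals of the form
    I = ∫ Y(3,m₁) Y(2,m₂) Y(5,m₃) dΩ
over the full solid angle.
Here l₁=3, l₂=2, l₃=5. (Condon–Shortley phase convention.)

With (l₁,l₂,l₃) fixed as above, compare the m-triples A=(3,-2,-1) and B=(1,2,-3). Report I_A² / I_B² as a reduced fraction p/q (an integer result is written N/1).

l's match ⇒ only the (l;m) 3-j factors differ between A and B.
A: triangle coeff Δ(3,2,5) = 1/2310; Σ_t [0,0]: t=0:+1/17280 = 1/17280; (3j)²=1/2310 [(3 2 5; 3 -2 -1)], sign=+1
B: triangle coeff Δ(3,2,5) = 1/2310; Σ_t [0,0]: t=0:+1/1152 = 1/1152; (3j)²=1/33 [(3 2 5; 1 2 -3)], sign=+1
I_A²/I_B² = (1/2310)/(1/33) = 1/70

1/70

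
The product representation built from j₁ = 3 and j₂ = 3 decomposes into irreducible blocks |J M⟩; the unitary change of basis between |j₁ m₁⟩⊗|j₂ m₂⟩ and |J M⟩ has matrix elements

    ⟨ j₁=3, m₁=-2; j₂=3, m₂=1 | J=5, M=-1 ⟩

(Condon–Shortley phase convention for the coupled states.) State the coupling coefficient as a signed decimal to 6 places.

j₁+j₂−J=1  J+j₁−j₂=5  J−j₁+j₂=5  j₁+j₂+J+1=12
(j₁±m₁, j₂±m₂, J±M) = (1,5,4,2,4,6)
P² = 230400/7
sum k=0..1:
  [0] +1/2880 = 1/2880
  [1] −1/288 = -1/288
S = -1/320
C² = P²·S² = 9/28 ; C = -0.566947

-0.566947  (= −√(9/28))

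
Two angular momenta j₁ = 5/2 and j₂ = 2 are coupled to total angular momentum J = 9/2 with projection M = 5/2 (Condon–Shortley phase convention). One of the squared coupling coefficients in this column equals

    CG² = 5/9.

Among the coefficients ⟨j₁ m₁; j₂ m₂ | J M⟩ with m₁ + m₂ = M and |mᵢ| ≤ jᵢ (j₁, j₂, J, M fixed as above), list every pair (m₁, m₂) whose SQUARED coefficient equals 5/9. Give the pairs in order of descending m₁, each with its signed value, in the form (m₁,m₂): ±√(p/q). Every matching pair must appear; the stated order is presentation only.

(3/2,1): +√(5/9)

Admissible pairs with m₁+m₂ = M = 5/2: (1/2,2), (3/2,1), (5/2,0)
  (m₁,m₂)=(5/2,0): CG² = 1/6, CG = +√(1/6)
  (m₁,m₂)=(3/2,1): CG² = 5/9, CG = +√(5/9)   ← matches the target
  (m₁,m₂)=(1/2,2): CG² = 5/18, CG = +√(5/18)
Pairs with CG² = 5/9: (3/2,1): +√(5/9)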